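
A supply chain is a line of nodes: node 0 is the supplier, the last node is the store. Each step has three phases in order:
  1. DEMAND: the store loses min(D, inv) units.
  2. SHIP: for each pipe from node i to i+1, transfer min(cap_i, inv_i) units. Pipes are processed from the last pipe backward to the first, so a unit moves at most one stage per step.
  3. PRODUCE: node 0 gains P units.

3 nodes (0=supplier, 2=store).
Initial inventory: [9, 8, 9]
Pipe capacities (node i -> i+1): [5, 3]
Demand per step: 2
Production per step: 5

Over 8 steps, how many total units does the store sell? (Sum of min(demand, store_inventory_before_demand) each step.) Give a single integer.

Answer: 16

Derivation:
Step 1: sold=2 (running total=2) -> [9 10 10]
Step 2: sold=2 (running total=4) -> [9 12 11]
Step 3: sold=2 (running total=6) -> [9 14 12]
Step 4: sold=2 (running total=8) -> [9 16 13]
Step 5: sold=2 (running total=10) -> [9 18 14]
Step 6: sold=2 (running total=12) -> [9 20 15]
Step 7: sold=2 (running total=14) -> [9 22 16]
Step 8: sold=2 (running total=16) -> [9 24 17]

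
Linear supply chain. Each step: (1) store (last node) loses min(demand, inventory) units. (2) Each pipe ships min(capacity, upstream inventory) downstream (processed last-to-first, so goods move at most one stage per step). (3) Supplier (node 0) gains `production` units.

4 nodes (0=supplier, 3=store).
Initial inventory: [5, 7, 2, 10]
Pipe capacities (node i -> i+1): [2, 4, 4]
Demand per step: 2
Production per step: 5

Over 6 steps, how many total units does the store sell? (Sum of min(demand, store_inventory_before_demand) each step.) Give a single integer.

Answer: 12

Derivation:
Step 1: sold=2 (running total=2) -> [8 5 4 10]
Step 2: sold=2 (running total=4) -> [11 3 4 12]
Step 3: sold=2 (running total=6) -> [14 2 3 14]
Step 4: sold=2 (running total=8) -> [17 2 2 15]
Step 5: sold=2 (running total=10) -> [20 2 2 15]
Step 6: sold=2 (running total=12) -> [23 2 2 15]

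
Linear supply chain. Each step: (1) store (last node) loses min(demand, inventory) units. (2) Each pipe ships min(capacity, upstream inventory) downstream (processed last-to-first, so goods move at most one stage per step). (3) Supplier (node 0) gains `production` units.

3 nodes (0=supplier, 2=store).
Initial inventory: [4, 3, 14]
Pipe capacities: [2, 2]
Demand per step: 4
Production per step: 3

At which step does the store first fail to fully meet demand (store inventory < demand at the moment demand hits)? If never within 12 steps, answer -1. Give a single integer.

Step 1: demand=4,sold=4 ship[1->2]=2 ship[0->1]=2 prod=3 -> [5 3 12]
Step 2: demand=4,sold=4 ship[1->2]=2 ship[0->1]=2 prod=3 -> [6 3 10]
Step 3: demand=4,sold=4 ship[1->2]=2 ship[0->1]=2 prod=3 -> [7 3 8]
Step 4: demand=4,sold=4 ship[1->2]=2 ship[0->1]=2 prod=3 -> [8 3 6]
Step 5: demand=4,sold=4 ship[1->2]=2 ship[0->1]=2 prod=3 -> [9 3 4]
Step 6: demand=4,sold=4 ship[1->2]=2 ship[0->1]=2 prod=3 -> [10 3 2]
Step 7: demand=4,sold=2 ship[1->2]=2 ship[0->1]=2 prod=3 -> [11 3 2]
Step 8: demand=4,sold=2 ship[1->2]=2 ship[0->1]=2 prod=3 -> [12 3 2]
Step 9: demand=4,sold=2 ship[1->2]=2 ship[0->1]=2 prod=3 -> [13 3 2]
Step 10: demand=4,sold=2 ship[1->2]=2 ship[0->1]=2 prod=3 -> [14 3 2]
Step 11: demand=4,sold=2 ship[1->2]=2 ship[0->1]=2 prod=3 -> [15 3 2]
Step 12: demand=4,sold=2 ship[1->2]=2 ship[0->1]=2 prod=3 -> [16 3 2]
First stockout at step 7

7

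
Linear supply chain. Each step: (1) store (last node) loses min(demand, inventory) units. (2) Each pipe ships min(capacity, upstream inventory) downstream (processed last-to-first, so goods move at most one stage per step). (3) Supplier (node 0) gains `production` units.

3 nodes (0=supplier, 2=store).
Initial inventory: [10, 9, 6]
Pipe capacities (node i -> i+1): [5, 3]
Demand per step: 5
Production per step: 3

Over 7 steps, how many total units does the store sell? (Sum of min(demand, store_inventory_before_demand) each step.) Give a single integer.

Answer: 24

Derivation:
Step 1: sold=5 (running total=5) -> [8 11 4]
Step 2: sold=4 (running total=9) -> [6 13 3]
Step 3: sold=3 (running total=12) -> [4 15 3]
Step 4: sold=3 (running total=15) -> [3 16 3]
Step 5: sold=3 (running total=18) -> [3 16 3]
Step 6: sold=3 (running total=21) -> [3 16 3]
Step 7: sold=3 (running total=24) -> [3 16 3]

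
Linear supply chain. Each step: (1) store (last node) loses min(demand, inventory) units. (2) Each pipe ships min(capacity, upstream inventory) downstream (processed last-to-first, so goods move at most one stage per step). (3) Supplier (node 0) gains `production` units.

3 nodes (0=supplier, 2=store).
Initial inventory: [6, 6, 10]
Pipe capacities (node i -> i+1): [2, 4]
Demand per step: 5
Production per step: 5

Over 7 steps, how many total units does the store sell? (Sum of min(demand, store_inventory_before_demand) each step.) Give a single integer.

Answer: 26

Derivation:
Step 1: sold=5 (running total=5) -> [9 4 9]
Step 2: sold=5 (running total=10) -> [12 2 8]
Step 3: sold=5 (running total=15) -> [15 2 5]
Step 4: sold=5 (running total=20) -> [18 2 2]
Step 5: sold=2 (running total=22) -> [21 2 2]
Step 6: sold=2 (running total=24) -> [24 2 2]
Step 7: sold=2 (running total=26) -> [27 2 2]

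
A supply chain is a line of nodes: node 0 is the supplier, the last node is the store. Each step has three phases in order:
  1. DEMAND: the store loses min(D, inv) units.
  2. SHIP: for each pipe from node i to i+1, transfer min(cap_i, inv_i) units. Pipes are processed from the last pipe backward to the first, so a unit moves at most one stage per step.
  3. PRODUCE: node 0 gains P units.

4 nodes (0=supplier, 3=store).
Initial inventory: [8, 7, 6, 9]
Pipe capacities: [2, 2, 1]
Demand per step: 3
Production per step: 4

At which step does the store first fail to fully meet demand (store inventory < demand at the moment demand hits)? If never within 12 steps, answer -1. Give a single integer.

Step 1: demand=3,sold=3 ship[2->3]=1 ship[1->2]=2 ship[0->1]=2 prod=4 -> [10 7 7 7]
Step 2: demand=3,sold=3 ship[2->3]=1 ship[1->2]=2 ship[0->1]=2 prod=4 -> [12 7 8 5]
Step 3: demand=3,sold=3 ship[2->3]=1 ship[1->2]=2 ship[0->1]=2 prod=4 -> [14 7 9 3]
Step 4: demand=3,sold=3 ship[2->3]=1 ship[1->2]=2 ship[0->1]=2 prod=4 -> [16 7 10 1]
Step 5: demand=3,sold=1 ship[2->3]=1 ship[1->2]=2 ship[0->1]=2 prod=4 -> [18 7 11 1]
Step 6: demand=3,sold=1 ship[2->3]=1 ship[1->2]=2 ship[0->1]=2 prod=4 -> [20 7 12 1]
Step 7: demand=3,sold=1 ship[2->3]=1 ship[1->2]=2 ship[0->1]=2 prod=4 -> [22 7 13 1]
Step 8: demand=3,sold=1 ship[2->3]=1 ship[1->2]=2 ship[0->1]=2 prod=4 -> [24 7 14 1]
Step 9: demand=3,sold=1 ship[2->3]=1 ship[1->2]=2 ship[0->1]=2 prod=4 -> [26 7 15 1]
Step 10: demand=3,sold=1 ship[2->3]=1 ship[1->2]=2 ship[0->1]=2 prod=4 -> [28 7 16 1]
Step 11: demand=3,sold=1 ship[2->3]=1 ship[1->2]=2 ship[0->1]=2 prod=4 -> [30 7 17 1]
Step 12: demand=3,sold=1 ship[2->3]=1 ship[1->2]=2 ship[0->1]=2 prod=4 -> [32 7 18 1]
First stockout at step 5

5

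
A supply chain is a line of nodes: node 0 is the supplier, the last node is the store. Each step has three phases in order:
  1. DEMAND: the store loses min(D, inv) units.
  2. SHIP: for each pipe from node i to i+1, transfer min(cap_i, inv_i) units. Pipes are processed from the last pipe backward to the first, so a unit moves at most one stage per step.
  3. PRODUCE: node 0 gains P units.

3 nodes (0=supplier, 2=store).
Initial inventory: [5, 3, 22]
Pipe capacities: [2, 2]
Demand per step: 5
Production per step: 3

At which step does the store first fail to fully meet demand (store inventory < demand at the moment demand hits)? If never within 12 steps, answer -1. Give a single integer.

Step 1: demand=5,sold=5 ship[1->2]=2 ship[0->1]=2 prod=3 -> [6 3 19]
Step 2: demand=5,sold=5 ship[1->2]=2 ship[0->1]=2 prod=3 -> [7 3 16]
Step 3: demand=5,sold=5 ship[1->2]=2 ship[0->1]=2 prod=3 -> [8 3 13]
Step 4: demand=5,sold=5 ship[1->2]=2 ship[0->1]=2 prod=3 -> [9 3 10]
Step 5: demand=5,sold=5 ship[1->2]=2 ship[0->1]=2 prod=3 -> [10 3 7]
Step 6: demand=5,sold=5 ship[1->2]=2 ship[0->1]=2 prod=3 -> [11 3 4]
Step 7: demand=5,sold=4 ship[1->2]=2 ship[0->1]=2 prod=3 -> [12 3 2]
Step 8: demand=5,sold=2 ship[1->2]=2 ship[0->1]=2 prod=3 -> [13 3 2]
Step 9: demand=5,sold=2 ship[1->2]=2 ship[0->1]=2 prod=3 -> [14 3 2]
Step 10: demand=5,sold=2 ship[1->2]=2 ship[0->1]=2 prod=3 -> [15 3 2]
Step 11: demand=5,sold=2 ship[1->2]=2 ship[0->1]=2 prod=3 -> [16 3 2]
Step 12: demand=5,sold=2 ship[1->2]=2 ship[0->1]=2 prod=3 -> [17 3 2]
First stockout at step 7

7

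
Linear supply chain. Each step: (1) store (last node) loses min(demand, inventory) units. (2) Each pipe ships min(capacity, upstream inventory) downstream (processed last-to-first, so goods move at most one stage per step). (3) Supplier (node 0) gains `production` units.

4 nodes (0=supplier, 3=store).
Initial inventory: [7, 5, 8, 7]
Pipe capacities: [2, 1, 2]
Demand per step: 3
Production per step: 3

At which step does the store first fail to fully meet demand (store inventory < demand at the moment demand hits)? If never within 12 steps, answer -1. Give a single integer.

Step 1: demand=3,sold=3 ship[2->3]=2 ship[1->2]=1 ship[0->1]=2 prod=3 -> [8 6 7 6]
Step 2: demand=3,sold=3 ship[2->3]=2 ship[1->2]=1 ship[0->1]=2 prod=3 -> [9 7 6 5]
Step 3: demand=3,sold=3 ship[2->3]=2 ship[1->2]=1 ship[0->1]=2 prod=3 -> [10 8 5 4]
Step 4: demand=3,sold=3 ship[2->3]=2 ship[1->2]=1 ship[0->1]=2 prod=3 -> [11 9 4 3]
Step 5: demand=3,sold=3 ship[2->3]=2 ship[1->2]=1 ship[0->1]=2 prod=3 -> [12 10 3 2]
Step 6: demand=3,sold=2 ship[2->3]=2 ship[1->2]=1 ship[0->1]=2 prod=3 -> [13 11 2 2]
Step 7: demand=3,sold=2 ship[2->3]=2 ship[1->2]=1 ship[0->1]=2 prod=3 -> [14 12 1 2]
Step 8: demand=3,sold=2 ship[2->3]=1 ship[1->2]=1 ship[0->1]=2 prod=3 -> [15 13 1 1]
Step 9: demand=3,sold=1 ship[2->3]=1 ship[1->2]=1 ship[0->1]=2 prod=3 -> [16 14 1 1]
Step 10: demand=3,sold=1 ship[2->3]=1 ship[1->2]=1 ship[0->1]=2 prod=3 -> [17 15 1 1]
Step 11: demand=3,sold=1 ship[2->3]=1 ship[1->2]=1 ship[0->1]=2 prod=3 -> [18 16 1 1]
Step 12: demand=3,sold=1 ship[2->3]=1 ship[1->2]=1 ship[0->1]=2 prod=3 -> [19 17 1 1]
First stockout at step 6

6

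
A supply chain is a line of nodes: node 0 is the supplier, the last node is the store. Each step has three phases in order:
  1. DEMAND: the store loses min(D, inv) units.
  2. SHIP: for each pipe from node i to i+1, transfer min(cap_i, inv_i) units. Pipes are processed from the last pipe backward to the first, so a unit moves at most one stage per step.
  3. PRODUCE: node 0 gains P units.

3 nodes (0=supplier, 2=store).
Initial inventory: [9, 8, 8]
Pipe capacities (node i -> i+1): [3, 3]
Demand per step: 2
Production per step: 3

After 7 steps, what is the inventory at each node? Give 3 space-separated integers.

Step 1: demand=2,sold=2 ship[1->2]=3 ship[0->1]=3 prod=3 -> inv=[9 8 9]
Step 2: demand=2,sold=2 ship[1->2]=3 ship[0->1]=3 prod=3 -> inv=[9 8 10]
Step 3: demand=2,sold=2 ship[1->2]=3 ship[0->1]=3 prod=3 -> inv=[9 8 11]
Step 4: demand=2,sold=2 ship[1->2]=3 ship[0->1]=3 prod=3 -> inv=[9 8 12]
Step 5: demand=2,sold=2 ship[1->2]=3 ship[0->1]=3 prod=3 -> inv=[9 8 13]
Step 6: demand=2,sold=2 ship[1->2]=3 ship[0->1]=3 prod=3 -> inv=[9 8 14]
Step 7: demand=2,sold=2 ship[1->2]=3 ship[0->1]=3 prod=3 -> inv=[9 8 15]

9 8 15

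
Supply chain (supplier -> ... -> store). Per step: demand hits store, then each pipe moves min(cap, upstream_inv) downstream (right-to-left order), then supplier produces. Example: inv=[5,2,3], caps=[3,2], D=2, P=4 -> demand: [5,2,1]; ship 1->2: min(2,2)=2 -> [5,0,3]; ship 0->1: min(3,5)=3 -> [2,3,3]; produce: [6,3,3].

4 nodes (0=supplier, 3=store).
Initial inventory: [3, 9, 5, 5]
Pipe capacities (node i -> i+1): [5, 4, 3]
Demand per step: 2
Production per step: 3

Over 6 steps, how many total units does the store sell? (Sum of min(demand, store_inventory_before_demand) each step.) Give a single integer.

Step 1: sold=2 (running total=2) -> [3 8 6 6]
Step 2: sold=2 (running total=4) -> [3 7 7 7]
Step 3: sold=2 (running total=6) -> [3 6 8 8]
Step 4: sold=2 (running total=8) -> [3 5 9 9]
Step 5: sold=2 (running total=10) -> [3 4 10 10]
Step 6: sold=2 (running total=12) -> [3 3 11 11]

Answer: 12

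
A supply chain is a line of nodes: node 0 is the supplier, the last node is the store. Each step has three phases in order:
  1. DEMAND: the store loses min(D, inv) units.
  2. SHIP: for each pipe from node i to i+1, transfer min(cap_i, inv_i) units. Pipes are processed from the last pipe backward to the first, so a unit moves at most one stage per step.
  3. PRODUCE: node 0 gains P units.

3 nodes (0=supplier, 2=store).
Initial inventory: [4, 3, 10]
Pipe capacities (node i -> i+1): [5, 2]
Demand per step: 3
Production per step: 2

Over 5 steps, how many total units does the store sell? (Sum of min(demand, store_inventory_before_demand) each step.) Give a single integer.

Step 1: sold=3 (running total=3) -> [2 5 9]
Step 2: sold=3 (running total=6) -> [2 5 8]
Step 3: sold=3 (running total=9) -> [2 5 7]
Step 4: sold=3 (running total=12) -> [2 5 6]
Step 5: sold=3 (running total=15) -> [2 5 5]

Answer: 15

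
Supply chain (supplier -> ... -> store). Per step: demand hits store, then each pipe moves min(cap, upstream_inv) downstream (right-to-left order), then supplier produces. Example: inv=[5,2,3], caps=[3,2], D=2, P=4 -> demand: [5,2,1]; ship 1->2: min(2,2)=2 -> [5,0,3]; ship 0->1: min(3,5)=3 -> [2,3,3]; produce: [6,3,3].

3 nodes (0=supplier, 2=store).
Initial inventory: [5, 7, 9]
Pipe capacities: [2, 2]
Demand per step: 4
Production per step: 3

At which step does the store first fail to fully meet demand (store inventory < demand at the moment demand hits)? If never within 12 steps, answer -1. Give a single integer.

Step 1: demand=4,sold=4 ship[1->2]=2 ship[0->1]=2 prod=3 -> [6 7 7]
Step 2: demand=4,sold=4 ship[1->2]=2 ship[0->1]=2 prod=3 -> [7 7 5]
Step 3: demand=4,sold=4 ship[1->2]=2 ship[0->1]=2 prod=3 -> [8 7 3]
Step 4: demand=4,sold=3 ship[1->2]=2 ship[0->1]=2 prod=3 -> [9 7 2]
Step 5: demand=4,sold=2 ship[1->2]=2 ship[0->1]=2 prod=3 -> [10 7 2]
Step 6: demand=4,sold=2 ship[1->2]=2 ship[0->1]=2 prod=3 -> [11 7 2]
Step 7: demand=4,sold=2 ship[1->2]=2 ship[0->1]=2 prod=3 -> [12 7 2]
Step 8: demand=4,sold=2 ship[1->2]=2 ship[0->1]=2 prod=3 -> [13 7 2]
Step 9: demand=4,sold=2 ship[1->2]=2 ship[0->1]=2 prod=3 -> [14 7 2]
Step 10: demand=4,sold=2 ship[1->2]=2 ship[0->1]=2 prod=3 -> [15 7 2]
Step 11: demand=4,sold=2 ship[1->2]=2 ship[0->1]=2 prod=3 -> [16 7 2]
Step 12: demand=4,sold=2 ship[1->2]=2 ship[0->1]=2 prod=3 -> [17 7 2]
First stockout at step 4

4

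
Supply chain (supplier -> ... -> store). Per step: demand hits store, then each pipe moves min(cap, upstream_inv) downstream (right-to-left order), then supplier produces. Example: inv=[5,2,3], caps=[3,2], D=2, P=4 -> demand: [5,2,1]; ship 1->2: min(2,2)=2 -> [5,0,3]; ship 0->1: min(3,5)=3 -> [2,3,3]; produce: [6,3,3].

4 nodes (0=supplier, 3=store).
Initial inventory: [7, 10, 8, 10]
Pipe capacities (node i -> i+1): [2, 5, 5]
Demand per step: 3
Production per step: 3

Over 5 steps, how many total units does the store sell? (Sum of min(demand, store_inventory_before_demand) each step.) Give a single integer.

Step 1: sold=3 (running total=3) -> [8 7 8 12]
Step 2: sold=3 (running total=6) -> [9 4 8 14]
Step 3: sold=3 (running total=9) -> [10 2 7 16]
Step 4: sold=3 (running total=12) -> [11 2 4 18]
Step 5: sold=3 (running total=15) -> [12 2 2 19]

Answer: 15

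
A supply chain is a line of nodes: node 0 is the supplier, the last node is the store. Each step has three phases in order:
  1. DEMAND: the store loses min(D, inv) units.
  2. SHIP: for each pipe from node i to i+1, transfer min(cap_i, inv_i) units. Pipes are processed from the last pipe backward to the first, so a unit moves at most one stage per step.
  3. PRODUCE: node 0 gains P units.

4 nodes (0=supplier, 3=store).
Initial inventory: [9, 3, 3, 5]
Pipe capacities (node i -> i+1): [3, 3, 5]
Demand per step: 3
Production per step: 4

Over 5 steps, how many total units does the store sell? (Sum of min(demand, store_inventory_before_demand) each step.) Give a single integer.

Step 1: sold=3 (running total=3) -> [10 3 3 5]
Step 2: sold=3 (running total=6) -> [11 3 3 5]
Step 3: sold=3 (running total=9) -> [12 3 3 5]
Step 4: sold=3 (running total=12) -> [13 3 3 5]
Step 5: sold=3 (running total=15) -> [14 3 3 5]

Answer: 15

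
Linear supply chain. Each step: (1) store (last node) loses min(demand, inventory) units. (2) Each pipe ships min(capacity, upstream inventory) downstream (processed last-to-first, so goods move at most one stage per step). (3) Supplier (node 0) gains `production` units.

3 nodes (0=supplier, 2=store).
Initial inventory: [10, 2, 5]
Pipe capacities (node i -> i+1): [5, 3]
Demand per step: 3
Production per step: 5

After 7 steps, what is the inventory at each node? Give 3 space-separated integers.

Step 1: demand=3,sold=3 ship[1->2]=2 ship[0->1]=5 prod=5 -> inv=[10 5 4]
Step 2: demand=3,sold=3 ship[1->2]=3 ship[0->1]=5 prod=5 -> inv=[10 7 4]
Step 3: demand=3,sold=3 ship[1->2]=3 ship[0->1]=5 prod=5 -> inv=[10 9 4]
Step 4: demand=3,sold=3 ship[1->2]=3 ship[0->1]=5 prod=5 -> inv=[10 11 4]
Step 5: demand=3,sold=3 ship[1->2]=3 ship[0->1]=5 prod=5 -> inv=[10 13 4]
Step 6: demand=3,sold=3 ship[1->2]=3 ship[0->1]=5 prod=5 -> inv=[10 15 4]
Step 7: demand=3,sold=3 ship[1->2]=3 ship[0->1]=5 prod=5 -> inv=[10 17 4]

10 17 4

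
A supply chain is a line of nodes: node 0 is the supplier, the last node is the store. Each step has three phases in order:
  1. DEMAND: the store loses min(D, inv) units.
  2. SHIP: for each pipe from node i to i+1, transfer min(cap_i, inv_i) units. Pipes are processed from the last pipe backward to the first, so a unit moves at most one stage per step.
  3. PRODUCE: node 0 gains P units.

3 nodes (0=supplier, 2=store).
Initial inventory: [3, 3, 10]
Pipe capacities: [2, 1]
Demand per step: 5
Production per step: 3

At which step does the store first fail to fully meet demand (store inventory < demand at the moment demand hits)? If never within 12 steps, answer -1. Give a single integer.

Step 1: demand=5,sold=5 ship[1->2]=1 ship[0->1]=2 prod=3 -> [4 4 6]
Step 2: demand=5,sold=5 ship[1->2]=1 ship[0->1]=2 prod=3 -> [5 5 2]
Step 3: demand=5,sold=2 ship[1->2]=1 ship[0->1]=2 prod=3 -> [6 6 1]
Step 4: demand=5,sold=1 ship[1->2]=1 ship[0->1]=2 prod=3 -> [7 7 1]
Step 5: demand=5,sold=1 ship[1->2]=1 ship[0->1]=2 prod=3 -> [8 8 1]
Step 6: demand=5,sold=1 ship[1->2]=1 ship[0->1]=2 prod=3 -> [9 9 1]
Step 7: demand=5,sold=1 ship[1->2]=1 ship[0->1]=2 prod=3 -> [10 10 1]
Step 8: demand=5,sold=1 ship[1->2]=1 ship[0->1]=2 prod=3 -> [11 11 1]
Step 9: demand=5,sold=1 ship[1->2]=1 ship[0->1]=2 prod=3 -> [12 12 1]
Step 10: demand=5,sold=1 ship[1->2]=1 ship[0->1]=2 prod=3 -> [13 13 1]
Step 11: demand=5,sold=1 ship[1->2]=1 ship[0->1]=2 prod=3 -> [14 14 1]
Step 12: demand=5,sold=1 ship[1->2]=1 ship[0->1]=2 prod=3 -> [15 15 1]
First stockout at step 3

3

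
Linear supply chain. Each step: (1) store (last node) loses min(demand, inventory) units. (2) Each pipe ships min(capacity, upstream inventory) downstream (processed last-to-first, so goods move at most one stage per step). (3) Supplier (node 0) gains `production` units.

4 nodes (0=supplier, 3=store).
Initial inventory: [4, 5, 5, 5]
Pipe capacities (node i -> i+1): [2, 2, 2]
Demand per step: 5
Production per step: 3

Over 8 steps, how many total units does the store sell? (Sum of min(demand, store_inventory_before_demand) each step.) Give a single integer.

Step 1: sold=5 (running total=5) -> [5 5 5 2]
Step 2: sold=2 (running total=7) -> [6 5 5 2]
Step 3: sold=2 (running total=9) -> [7 5 5 2]
Step 4: sold=2 (running total=11) -> [8 5 5 2]
Step 5: sold=2 (running total=13) -> [9 5 5 2]
Step 6: sold=2 (running total=15) -> [10 5 5 2]
Step 7: sold=2 (running total=17) -> [11 5 5 2]
Step 8: sold=2 (running total=19) -> [12 5 5 2]

Answer: 19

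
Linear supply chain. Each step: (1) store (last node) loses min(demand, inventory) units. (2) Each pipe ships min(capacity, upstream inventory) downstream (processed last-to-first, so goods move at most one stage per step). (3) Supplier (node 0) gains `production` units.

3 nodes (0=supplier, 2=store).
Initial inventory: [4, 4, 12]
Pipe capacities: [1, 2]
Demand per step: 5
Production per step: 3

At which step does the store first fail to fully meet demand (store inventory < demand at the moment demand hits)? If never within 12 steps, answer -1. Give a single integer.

Step 1: demand=5,sold=5 ship[1->2]=2 ship[0->1]=1 prod=3 -> [6 3 9]
Step 2: demand=5,sold=5 ship[1->2]=2 ship[0->1]=1 prod=3 -> [8 2 6]
Step 3: demand=5,sold=5 ship[1->2]=2 ship[0->1]=1 prod=3 -> [10 1 3]
Step 4: demand=5,sold=3 ship[1->2]=1 ship[0->1]=1 prod=3 -> [12 1 1]
Step 5: demand=5,sold=1 ship[1->2]=1 ship[0->1]=1 prod=3 -> [14 1 1]
Step 6: demand=5,sold=1 ship[1->2]=1 ship[0->1]=1 prod=3 -> [16 1 1]
Step 7: demand=5,sold=1 ship[1->2]=1 ship[0->1]=1 prod=3 -> [18 1 1]
Step 8: demand=5,sold=1 ship[1->2]=1 ship[0->1]=1 prod=3 -> [20 1 1]
Step 9: demand=5,sold=1 ship[1->2]=1 ship[0->1]=1 prod=3 -> [22 1 1]
Step 10: demand=5,sold=1 ship[1->2]=1 ship[0->1]=1 prod=3 -> [24 1 1]
Step 11: demand=5,sold=1 ship[1->2]=1 ship[0->1]=1 prod=3 -> [26 1 1]
Step 12: demand=5,sold=1 ship[1->2]=1 ship[0->1]=1 prod=3 -> [28 1 1]
First stockout at step 4

4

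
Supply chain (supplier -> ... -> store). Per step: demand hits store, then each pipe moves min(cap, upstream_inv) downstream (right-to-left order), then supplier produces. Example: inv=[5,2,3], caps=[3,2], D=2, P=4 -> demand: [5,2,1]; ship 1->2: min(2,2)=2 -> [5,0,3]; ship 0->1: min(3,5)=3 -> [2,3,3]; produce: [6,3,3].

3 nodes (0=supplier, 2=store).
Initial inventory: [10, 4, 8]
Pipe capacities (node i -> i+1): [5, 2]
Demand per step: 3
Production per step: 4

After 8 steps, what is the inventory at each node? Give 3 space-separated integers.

Step 1: demand=3,sold=3 ship[1->2]=2 ship[0->1]=5 prod=4 -> inv=[9 7 7]
Step 2: demand=3,sold=3 ship[1->2]=2 ship[0->1]=5 prod=4 -> inv=[8 10 6]
Step 3: demand=3,sold=3 ship[1->2]=2 ship[0->1]=5 prod=4 -> inv=[7 13 5]
Step 4: demand=3,sold=3 ship[1->2]=2 ship[0->1]=5 prod=4 -> inv=[6 16 4]
Step 5: demand=3,sold=3 ship[1->2]=2 ship[0->1]=5 prod=4 -> inv=[5 19 3]
Step 6: demand=3,sold=3 ship[1->2]=2 ship[0->1]=5 prod=4 -> inv=[4 22 2]
Step 7: demand=3,sold=2 ship[1->2]=2 ship[0->1]=4 prod=4 -> inv=[4 24 2]
Step 8: demand=3,sold=2 ship[1->2]=2 ship[0->1]=4 prod=4 -> inv=[4 26 2]

4 26 2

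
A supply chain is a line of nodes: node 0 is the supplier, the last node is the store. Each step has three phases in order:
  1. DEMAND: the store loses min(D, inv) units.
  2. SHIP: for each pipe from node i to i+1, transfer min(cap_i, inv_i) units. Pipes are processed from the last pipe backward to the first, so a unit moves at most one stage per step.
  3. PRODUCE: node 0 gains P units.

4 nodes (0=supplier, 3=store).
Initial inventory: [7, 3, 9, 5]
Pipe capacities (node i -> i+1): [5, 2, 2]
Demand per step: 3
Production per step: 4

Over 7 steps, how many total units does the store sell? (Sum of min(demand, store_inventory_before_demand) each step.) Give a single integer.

Answer: 17

Derivation:
Step 1: sold=3 (running total=3) -> [6 6 9 4]
Step 2: sold=3 (running total=6) -> [5 9 9 3]
Step 3: sold=3 (running total=9) -> [4 12 9 2]
Step 4: sold=2 (running total=11) -> [4 14 9 2]
Step 5: sold=2 (running total=13) -> [4 16 9 2]
Step 6: sold=2 (running total=15) -> [4 18 9 2]
Step 7: sold=2 (running total=17) -> [4 20 9 2]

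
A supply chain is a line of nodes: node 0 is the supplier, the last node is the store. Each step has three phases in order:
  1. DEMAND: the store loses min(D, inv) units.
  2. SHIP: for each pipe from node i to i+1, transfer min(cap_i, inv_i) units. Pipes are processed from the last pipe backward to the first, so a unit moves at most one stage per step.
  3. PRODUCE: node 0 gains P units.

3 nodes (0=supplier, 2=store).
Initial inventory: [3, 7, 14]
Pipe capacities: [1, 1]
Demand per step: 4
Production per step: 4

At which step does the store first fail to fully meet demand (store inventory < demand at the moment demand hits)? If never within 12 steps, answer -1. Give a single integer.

Step 1: demand=4,sold=4 ship[1->2]=1 ship[0->1]=1 prod=4 -> [6 7 11]
Step 2: demand=4,sold=4 ship[1->2]=1 ship[0->1]=1 prod=4 -> [9 7 8]
Step 3: demand=4,sold=4 ship[1->2]=1 ship[0->1]=1 prod=4 -> [12 7 5]
Step 4: demand=4,sold=4 ship[1->2]=1 ship[0->1]=1 prod=4 -> [15 7 2]
Step 5: demand=4,sold=2 ship[1->2]=1 ship[0->1]=1 prod=4 -> [18 7 1]
Step 6: demand=4,sold=1 ship[1->2]=1 ship[0->1]=1 prod=4 -> [21 7 1]
Step 7: demand=4,sold=1 ship[1->2]=1 ship[0->1]=1 prod=4 -> [24 7 1]
Step 8: demand=4,sold=1 ship[1->2]=1 ship[0->1]=1 prod=4 -> [27 7 1]
Step 9: demand=4,sold=1 ship[1->2]=1 ship[0->1]=1 prod=4 -> [30 7 1]
Step 10: demand=4,sold=1 ship[1->2]=1 ship[0->1]=1 prod=4 -> [33 7 1]
Step 11: demand=4,sold=1 ship[1->2]=1 ship[0->1]=1 prod=4 -> [36 7 1]
Step 12: demand=4,sold=1 ship[1->2]=1 ship[0->1]=1 prod=4 -> [39 7 1]
First stockout at step 5

5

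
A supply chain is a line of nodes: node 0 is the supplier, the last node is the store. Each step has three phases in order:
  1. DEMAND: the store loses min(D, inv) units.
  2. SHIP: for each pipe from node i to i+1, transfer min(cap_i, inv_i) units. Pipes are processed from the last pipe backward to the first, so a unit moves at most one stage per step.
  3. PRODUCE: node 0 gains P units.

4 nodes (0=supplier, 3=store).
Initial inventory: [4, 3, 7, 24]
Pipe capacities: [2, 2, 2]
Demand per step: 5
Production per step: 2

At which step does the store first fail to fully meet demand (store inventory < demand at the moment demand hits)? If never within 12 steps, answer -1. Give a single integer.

Step 1: demand=5,sold=5 ship[2->3]=2 ship[1->2]=2 ship[0->1]=2 prod=2 -> [4 3 7 21]
Step 2: demand=5,sold=5 ship[2->3]=2 ship[1->2]=2 ship[0->1]=2 prod=2 -> [4 3 7 18]
Step 3: demand=5,sold=5 ship[2->3]=2 ship[1->2]=2 ship[0->1]=2 prod=2 -> [4 3 7 15]
Step 4: demand=5,sold=5 ship[2->3]=2 ship[1->2]=2 ship[0->1]=2 prod=2 -> [4 3 7 12]
Step 5: demand=5,sold=5 ship[2->3]=2 ship[1->2]=2 ship[0->1]=2 prod=2 -> [4 3 7 9]
Step 6: demand=5,sold=5 ship[2->3]=2 ship[1->2]=2 ship[0->1]=2 prod=2 -> [4 3 7 6]
Step 7: demand=5,sold=5 ship[2->3]=2 ship[1->2]=2 ship[0->1]=2 prod=2 -> [4 3 7 3]
Step 8: demand=5,sold=3 ship[2->3]=2 ship[1->2]=2 ship[0->1]=2 prod=2 -> [4 3 7 2]
Step 9: demand=5,sold=2 ship[2->3]=2 ship[1->2]=2 ship[0->1]=2 prod=2 -> [4 3 7 2]
Step 10: demand=5,sold=2 ship[2->3]=2 ship[1->2]=2 ship[0->1]=2 prod=2 -> [4 3 7 2]
Step 11: demand=5,sold=2 ship[2->3]=2 ship[1->2]=2 ship[0->1]=2 prod=2 -> [4 3 7 2]
Step 12: demand=5,sold=2 ship[2->3]=2 ship[1->2]=2 ship[0->1]=2 prod=2 -> [4 3 7 2]
First stockout at step 8

8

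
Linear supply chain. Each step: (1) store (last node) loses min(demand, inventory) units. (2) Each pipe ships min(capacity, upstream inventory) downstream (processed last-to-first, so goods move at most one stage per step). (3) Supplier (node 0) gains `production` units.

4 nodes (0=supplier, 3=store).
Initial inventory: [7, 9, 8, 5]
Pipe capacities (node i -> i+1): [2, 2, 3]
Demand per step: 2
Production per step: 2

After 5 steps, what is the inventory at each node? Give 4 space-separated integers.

Step 1: demand=2,sold=2 ship[2->3]=3 ship[1->2]=2 ship[0->1]=2 prod=2 -> inv=[7 9 7 6]
Step 2: demand=2,sold=2 ship[2->3]=3 ship[1->2]=2 ship[0->1]=2 prod=2 -> inv=[7 9 6 7]
Step 3: demand=2,sold=2 ship[2->3]=3 ship[1->2]=2 ship[0->1]=2 prod=2 -> inv=[7 9 5 8]
Step 4: demand=2,sold=2 ship[2->3]=3 ship[1->2]=2 ship[0->1]=2 prod=2 -> inv=[7 9 4 9]
Step 5: demand=2,sold=2 ship[2->3]=3 ship[1->2]=2 ship[0->1]=2 prod=2 -> inv=[7 9 3 10]

7 9 3 10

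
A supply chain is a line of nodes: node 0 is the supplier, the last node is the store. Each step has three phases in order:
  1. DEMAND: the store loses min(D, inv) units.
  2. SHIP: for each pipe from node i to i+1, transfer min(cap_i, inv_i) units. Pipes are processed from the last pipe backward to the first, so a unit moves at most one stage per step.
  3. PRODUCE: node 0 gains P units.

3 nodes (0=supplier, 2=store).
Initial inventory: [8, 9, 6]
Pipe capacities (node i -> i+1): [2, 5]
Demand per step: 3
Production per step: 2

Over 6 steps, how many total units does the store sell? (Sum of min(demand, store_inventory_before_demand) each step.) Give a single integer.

Answer: 18

Derivation:
Step 1: sold=3 (running total=3) -> [8 6 8]
Step 2: sold=3 (running total=6) -> [8 3 10]
Step 3: sold=3 (running total=9) -> [8 2 10]
Step 4: sold=3 (running total=12) -> [8 2 9]
Step 5: sold=3 (running total=15) -> [8 2 8]
Step 6: sold=3 (running total=18) -> [8 2 7]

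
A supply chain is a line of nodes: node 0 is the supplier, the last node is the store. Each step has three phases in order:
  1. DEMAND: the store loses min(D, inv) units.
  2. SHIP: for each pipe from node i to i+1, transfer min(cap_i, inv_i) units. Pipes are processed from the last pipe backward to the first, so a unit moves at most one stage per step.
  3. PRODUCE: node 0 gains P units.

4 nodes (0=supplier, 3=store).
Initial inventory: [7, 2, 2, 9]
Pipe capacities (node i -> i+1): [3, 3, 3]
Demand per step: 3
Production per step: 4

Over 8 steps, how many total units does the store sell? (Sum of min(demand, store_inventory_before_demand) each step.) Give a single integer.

Step 1: sold=3 (running total=3) -> [8 3 2 8]
Step 2: sold=3 (running total=6) -> [9 3 3 7]
Step 3: sold=3 (running total=9) -> [10 3 3 7]
Step 4: sold=3 (running total=12) -> [11 3 3 7]
Step 5: sold=3 (running total=15) -> [12 3 3 7]
Step 6: sold=3 (running total=18) -> [13 3 3 7]
Step 7: sold=3 (running total=21) -> [14 3 3 7]
Step 8: sold=3 (running total=24) -> [15 3 3 7]

Answer: 24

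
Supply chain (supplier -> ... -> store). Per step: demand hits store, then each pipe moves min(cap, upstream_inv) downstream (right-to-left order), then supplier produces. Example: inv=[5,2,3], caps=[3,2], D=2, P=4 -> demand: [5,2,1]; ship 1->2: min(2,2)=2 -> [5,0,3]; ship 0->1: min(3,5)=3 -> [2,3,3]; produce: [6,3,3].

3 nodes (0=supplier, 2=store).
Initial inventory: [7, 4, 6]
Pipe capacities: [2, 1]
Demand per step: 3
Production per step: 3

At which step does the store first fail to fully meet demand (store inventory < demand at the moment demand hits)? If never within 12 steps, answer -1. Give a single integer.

Step 1: demand=3,sold=3 ship[1->2]=1 ship[0->1]=2 prod=3 -> [8 5 4]
Step 2: demand=3,sold=3 ship[1->2]=1 ship[0->1]=2 prod=3 -> [9 6 2]
Step 3: demand=3,sold=2 ship[1->2]=1 ship[0->1]=2 prod=3 -> [10 7 1]
Step 4: demand=3,sold=1 ship[1->2]=1 ship[0->1]=2 prod=3 -> [11 8 1]
Step 5: demand=3,sold=1 ship[1->2]=1 ship[0->1]=2 prod=3 -> [12 9 1]
Step 6: demand=3,sold=1 ship[1->2]=1 ship[0->1]=2 prod=3 -> [13 10 1]
Step 7: demand=3,sold=1 ship[1->2]=1 ship[0->1]=2 prod=3 -> [14 11 1]
Step 8: demand=3,sold=1 ship[1->2]=1 ship[0->1]=2 prod=3 -> [15 12 1]
Step 9: demand=3,sold=1 ship[1->2]=1 ship[0->1]=2 prod=3 -> [16 13 1]
Step 10: demand=3,sold=1 ship[1->2]=1 ship[0->1]=2 prod=3 -> [17 14 1]
Step 11: demand=3,sold=1 ship[1->2]=1 ship[0->1]=2 prod=3 -> [18 15 1]
Step 12: demand=3,sold=1 ship[1->2]=1 ship[0->1]=2 prod=3 -> [19 16 1]
First stockout at step 3

3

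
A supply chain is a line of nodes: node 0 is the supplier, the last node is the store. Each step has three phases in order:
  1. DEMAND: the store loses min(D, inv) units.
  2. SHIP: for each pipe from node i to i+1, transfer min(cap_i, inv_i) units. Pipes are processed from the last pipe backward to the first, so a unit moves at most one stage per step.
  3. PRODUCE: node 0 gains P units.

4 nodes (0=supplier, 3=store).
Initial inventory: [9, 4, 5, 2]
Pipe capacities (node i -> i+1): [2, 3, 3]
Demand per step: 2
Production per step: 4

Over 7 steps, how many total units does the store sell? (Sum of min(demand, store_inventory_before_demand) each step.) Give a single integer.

Answer: 14

Derivation:
Step 1: sold=2 (running total=2) -> [11 3 5 3]
Step 2: sold=2 (running total=4) -> [13 2 5 4]
Step 3: sold=2 (running total=6) -> [15 2 4 5]
Step 4: sold=2 (running total=8) -> [17 2 3 6]
Step 5: sold=2 (running total=10) -> [19 2 2 7]
Step 6: sold=2 (running total=12) -> [21 2 2 7]
Step 7: sold=2 (running total=14) -> [23 2 2 7]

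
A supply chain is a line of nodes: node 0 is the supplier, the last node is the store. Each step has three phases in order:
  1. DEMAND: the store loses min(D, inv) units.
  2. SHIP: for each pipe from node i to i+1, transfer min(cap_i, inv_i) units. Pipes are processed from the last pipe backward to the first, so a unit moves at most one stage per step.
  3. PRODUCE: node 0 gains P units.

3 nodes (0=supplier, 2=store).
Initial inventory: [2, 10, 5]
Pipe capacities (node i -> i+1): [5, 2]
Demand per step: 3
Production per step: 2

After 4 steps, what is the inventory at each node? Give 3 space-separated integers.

Step 1: demand=3,sold=3 ship[1->2]=2 ship[0->1]=2 prod=2 -> inv=[2 10 4]
Step 2: demand=3,sold=3 ship[1->2]=2 ship[0->1]=2 prod=2 -> inv=[2 10 3]
Step 3: demand=3,sold=3 ship[1->2]=2 ship[0->1]=2 prod=2 -> inv=[2 10 2]
Step 4: demand=3,sold=2 ship[1->2]=2 ship[0->1]=2 prod=2 -> inv=[2 10 2]

2 10 2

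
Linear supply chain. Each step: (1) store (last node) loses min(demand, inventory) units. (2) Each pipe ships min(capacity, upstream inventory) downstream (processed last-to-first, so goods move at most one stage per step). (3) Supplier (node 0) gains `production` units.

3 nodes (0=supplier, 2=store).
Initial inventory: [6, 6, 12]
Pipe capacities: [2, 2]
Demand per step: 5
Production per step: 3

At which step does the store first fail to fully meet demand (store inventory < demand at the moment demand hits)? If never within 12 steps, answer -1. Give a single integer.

Step 1: demand=5,sold=5 ship[1->2]=2 ship[0->1]=2 prod=3 -> [7 6 9]
Step 2: demand=5,sold=5 ship[1->2]=2 ship[0->1]=2 prod=3 -> [8 6 6]
Step 3: demand=5,sold=5 ship[1->2]=2 ship[0->1]=2 prod=3 -> [9 6 3]
Step 4: demand=5,sold=3 ship[1->2]=2 ship[0->1]=2 prod=3 -> [10 6 2]
Step 5: demand=5,sold=2 ship[1->2]=2 ship[0->1]=2 prod=3 -> [11 6 2]
Step 6: demand=5,sold=2 ship[1->2]=2 ship[0->1]=2 prod=3 -> [12 6 2]
Step 7: demand=5,sold=2 ship[1->2]=2 ship[0->1]=2 prod=3 -> [13 6 2]
Step 8: demand=5,sold=2 ship[1->2]=2 ship[0->1]=2 prod=3 -> [14 6 2]
Step 9: demand=5,sold=2 ship[1->2]=2 ship[0->1]=2 prod=3 -> [15 6 2]
Step 10: demand=5,sold=2 ship[1->2]=2 ship[0->1]=2 prod=3 -> [16 6 2]
Step 11: demand=5,sold=2 ship[1->2]=2 ship[0->1]=2 prod=3 -> [17 6 2]
Step 12: demand=5,sold=2 ship[1->2]=2 ship[0->1]=2 prod=3 -> [18 6 2]
First stockout at step 4

4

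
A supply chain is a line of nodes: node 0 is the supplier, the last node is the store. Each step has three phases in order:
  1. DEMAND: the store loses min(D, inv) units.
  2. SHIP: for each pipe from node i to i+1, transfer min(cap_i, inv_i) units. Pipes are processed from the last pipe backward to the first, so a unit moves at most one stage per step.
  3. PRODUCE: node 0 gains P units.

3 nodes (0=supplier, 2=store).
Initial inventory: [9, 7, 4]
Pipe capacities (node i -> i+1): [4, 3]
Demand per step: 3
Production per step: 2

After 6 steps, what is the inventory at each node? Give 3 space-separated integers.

Step 1: demand=3,sold=3 ship[1->2]=3 ship[0->1]=4 prod=2 -> inv=[7 8 4]
Step 2: demand=3,sold=3 ship[1->2]=3 ship[0->1]=4 prod=2 -> inv=[5 9 4]
Step 3: demand=3,sold=3 ship[1->2]=3 ship[0->1]=4 prod=2 -> inv=[3 10 4]
Step 4: demand=3,sold=3 ship[1->2]=3 ship[0->1]=3 prod=2 -> inv=[2 10 4]
Step 5: demand=3,sold=3 ship[1->2]=3 ship[0->1]=2 prod=2 -> inv=[2 9 4]
Step 6: demand=3,sold=3 ship[1->2]=3 ship[0->1]=2 prod=2 -> inv=[2 8 4]

2 8 4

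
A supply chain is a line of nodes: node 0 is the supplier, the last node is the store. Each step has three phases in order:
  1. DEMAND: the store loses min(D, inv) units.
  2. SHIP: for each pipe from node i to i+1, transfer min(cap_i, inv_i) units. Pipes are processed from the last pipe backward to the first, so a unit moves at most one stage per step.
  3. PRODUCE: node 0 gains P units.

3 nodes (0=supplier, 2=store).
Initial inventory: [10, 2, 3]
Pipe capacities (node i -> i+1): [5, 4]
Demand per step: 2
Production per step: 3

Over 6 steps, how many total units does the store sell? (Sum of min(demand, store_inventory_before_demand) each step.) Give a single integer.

Answer: 12

Derivation:
Step 1: sold=2 (running total=2) -> [8 5 3]
Step 2: sold=2 (running total=4) -> [6 6 5]
Step 3: sold=2 (running total=6) -> [4 7 7]
Step 4: sold=2 (running total=8) -> [3 7 9]
Step 5: sold=2 (running total=10) -> [3 6 11]
Step 6: sold=2 (running total=12) -> [3 5 13]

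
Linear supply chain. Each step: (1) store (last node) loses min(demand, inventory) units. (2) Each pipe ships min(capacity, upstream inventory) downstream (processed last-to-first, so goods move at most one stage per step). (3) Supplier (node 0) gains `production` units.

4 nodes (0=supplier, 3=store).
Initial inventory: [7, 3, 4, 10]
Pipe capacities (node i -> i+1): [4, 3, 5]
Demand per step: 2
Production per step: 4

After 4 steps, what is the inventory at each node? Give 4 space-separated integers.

Step 1: demand=2,sold=2 ship[2->3]=4 ship[1->2]=3 ship[0->1]=4 prod=4 -> inv=[7 4 3 12]
Step 2: demand=2,sold=2 ship[2->3]=3 ship[1->2]=3 ship[0->1]=4 prod=4 -> inv=[7 5 3 13]
Step 3: demand=2,sold=2 ship[2->3]=3 ship[1->2]=3 ship[0->1]=4 prod=4 -> inv=[7 6 3 14]
Step 4: demand=2,sold=2 ship[2->3]=3 ship[1->2]=3 ship[0->1]=4 prod=4 -> inv=[7 7 3 15]

7 7 3 15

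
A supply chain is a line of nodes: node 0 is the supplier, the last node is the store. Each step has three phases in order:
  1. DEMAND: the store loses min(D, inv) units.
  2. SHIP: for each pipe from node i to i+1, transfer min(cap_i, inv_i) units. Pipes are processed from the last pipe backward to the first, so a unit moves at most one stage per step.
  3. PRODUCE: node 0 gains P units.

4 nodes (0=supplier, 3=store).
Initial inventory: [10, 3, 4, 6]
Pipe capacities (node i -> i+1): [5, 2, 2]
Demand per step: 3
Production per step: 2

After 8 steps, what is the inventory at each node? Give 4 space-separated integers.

Step 1: demand=3,sold=3 ship[2->3]=2 ship[1->2]=2 ship[0->1]=5 prod=2 -> inv=[7 6 4 5]
Step 2: demand=3,sold=3 ship[2->3]=2 ship[1->2]=2 ship[0->1]=5 prod=2 -> inv=[4 9 4 4]
Step 3: demand=3,sold=3 ship[2->3]=2 ship[1->2]=2 ship[0->1]=4 prod=2 -> inv=[2 11 4 3]
Step 4: demand=3,sold=3 ship[2->3]=2 ship[1->2]=2 ship[0->1]=2 prod=2 -> inv=[2 11 4 2]
Step 5: demand=3,sold=2 ship[2->3]=2 ship[1->2]=2 ship[0->1]=2 prod=2 -> inv=[2 11 4 2]
Step 6: demand=3,sold=2 ship[2->3]=2 ship[1->2]=2 ship[0->1]=2 prod=2 -> inv=[2 11 4 2]
Step 7: demand=3,sold=2 ship[2->3]=2 ship[1->2]=2 ship[0->1]=2 prod=2 -> inv=[2 11 4 2]
Step 8: demand=3,sold=2 ship[2->3]=2 ship[1->2]=2 ship[0->1]=2 prod=2 -> inv=[2 11 4 2]

2 11 4 2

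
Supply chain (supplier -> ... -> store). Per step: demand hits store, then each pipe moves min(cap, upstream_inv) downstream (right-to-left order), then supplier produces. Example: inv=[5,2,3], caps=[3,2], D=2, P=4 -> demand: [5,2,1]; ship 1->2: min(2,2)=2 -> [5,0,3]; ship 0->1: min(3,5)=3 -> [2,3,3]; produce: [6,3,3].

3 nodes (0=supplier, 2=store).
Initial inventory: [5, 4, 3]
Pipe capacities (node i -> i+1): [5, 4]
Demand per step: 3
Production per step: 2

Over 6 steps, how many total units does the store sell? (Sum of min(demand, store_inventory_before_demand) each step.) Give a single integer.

Step 1: sold=3 (running total=3) -> [2 5 4]
Step 2: sold=3 (running total=6) -> [2 3 5]
Step 3: sold=3 (running total=9) -> [2 2 5]
Step 4: sold=3 (running total=12) -> [2 2 4]
Step 5: sold=3 (running total=15) -> [2 2 3]
Step 6: sold=3 (running total=18) -> [2 2 2]

Answer: 18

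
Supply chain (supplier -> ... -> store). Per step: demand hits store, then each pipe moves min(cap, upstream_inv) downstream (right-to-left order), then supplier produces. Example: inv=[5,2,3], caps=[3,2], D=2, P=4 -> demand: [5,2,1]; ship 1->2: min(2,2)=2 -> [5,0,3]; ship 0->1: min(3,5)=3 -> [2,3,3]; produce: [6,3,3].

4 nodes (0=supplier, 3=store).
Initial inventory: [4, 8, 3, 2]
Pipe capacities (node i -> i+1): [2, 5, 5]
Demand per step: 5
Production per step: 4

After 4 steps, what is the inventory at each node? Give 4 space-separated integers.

Step 1: demand=5,sold=2 ship[2->3]=3 ship[1->2]=5 ship[0->1]=2 prod=4 -> inv=[6 5 5 3]
Step 2: demand=5,sold=3 ship[2->3]=5 ship[1->2]=5 ship[0->1]=2 prod=4 -> inv=[8 2 5 5]
Step 3: demand=5,sold=5 ship[2->3]=5 ship[1->2]=2 ship[0->1]=2 prod=4 -> inv=[10 2 2 5]
Step 4: demand=5,sold=5 ship[2->3]=2 ship[1->2]=2 ship[0->1]=2 prod=4 -> inv=[12 2 2 2]

12 2 2 2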